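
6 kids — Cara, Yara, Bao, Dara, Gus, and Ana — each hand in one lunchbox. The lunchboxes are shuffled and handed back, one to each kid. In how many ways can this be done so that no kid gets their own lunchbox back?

Count assignments avoiding every fixed point. For any j of the 6 kids fixed to their own lunchbox, the other 6−j can be arranged in (6−j)! ways.
By inclusion–exclusion this is Σ_{j=0}^{6} (−1)^j C(6,j)·(6−j)!.
Computing: 720 − 720 + 360 − 120 + 30 − 6 + 1 = 265.

265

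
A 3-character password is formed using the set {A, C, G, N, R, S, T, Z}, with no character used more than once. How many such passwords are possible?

336

This is a permutation of 3 out of 8: P(8,3) = 8!/5!.
8 × 7 × 6 = 336.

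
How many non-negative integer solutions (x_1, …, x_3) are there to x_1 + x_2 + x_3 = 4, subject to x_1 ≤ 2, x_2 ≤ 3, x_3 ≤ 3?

10

Ignoring the caps, the number of non-negative solutions to x_1+…+x_3 = 4 is C(6,2) = 15.
Subtract solutions that violate a single cap (substitute x_i' = x_i − (cap_i+1)): x_1 ≥ 3 gives C(3,2) = 3; x_2 ≥ 4 gives C(2,2) = 1; x_3 ≥ 4 gives C(2,2) = 1. Together 5.
No two caps can be exceeded simultaneously, so the pair terms are all 0.
By inclusion–exclusion the count is 15 − 5 + 0 = 10.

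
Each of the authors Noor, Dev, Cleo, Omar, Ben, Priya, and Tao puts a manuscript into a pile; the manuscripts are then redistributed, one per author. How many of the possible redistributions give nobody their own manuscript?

1854

Count assignments avoiding every fixed point. For any j of the 7 authors fixed to their own manuscript, the other 7−j can be arranged in (7−j)! ways.
By inclusion–exclusion this is Σ_{j=0}^{7} (−1)^j C(7,j)·(7−j)!.
Computing: 5040 − 5040 + 2520 − 840 + 210 − 42 + 7 − 1 = 1854.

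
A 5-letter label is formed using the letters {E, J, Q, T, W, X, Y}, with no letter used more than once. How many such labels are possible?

This is a permutation of 5 out of 7: P(7,5) = 7!/2!.
That product is 7 × 6 × 5 × 4 × 3 = 2520.

2520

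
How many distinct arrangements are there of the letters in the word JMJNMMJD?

1120

JMJNMMJD has 8 letters with J appearing 3 times and M appearing 3 times.
The number of distinct arrangements is 8!/(3!·3!) = 40320/36 = 1120.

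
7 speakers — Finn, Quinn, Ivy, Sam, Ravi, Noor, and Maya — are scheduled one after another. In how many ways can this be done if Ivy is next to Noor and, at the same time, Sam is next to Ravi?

480

Treat {Ivy,Noor} as one block (2 orders) and {Sam,Ravi} as another (2 orders).
That leaves 5 units to arrange: 2 × 2 × 5! = 4 × 120 = 480.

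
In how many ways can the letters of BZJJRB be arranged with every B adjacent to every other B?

60

Treat the 2 copies of B as a single block. The multiset to arrange is then {BB, J, J, R, Z}, 5 items in all.
That gives (5)!/(2!) = 60 arrangements.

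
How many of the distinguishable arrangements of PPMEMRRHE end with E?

5040

With the last slot taken by E, it remains to arrange the other 8 letters (PPMMRRHE).
Those 8 letters have M appearing twice, P appearing twice, and R appearing twice, giving (8)!/(2!·2!·2!) = 5040.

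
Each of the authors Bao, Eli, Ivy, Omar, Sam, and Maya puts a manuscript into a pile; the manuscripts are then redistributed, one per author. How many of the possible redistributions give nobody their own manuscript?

Count assignments avoiding every fixed point. For any j of the 6 authors fixed to their own manuscript, the other 6−j can be arranged in (6−j)! ways.
By inclusion–exclusion this is Σ_{j=0}^{6} (−1)^j C(6,j)·(6−j)!.
Computing: 720 − 720 + 360 − 120 + 30 − 6 + 1 = 265.

265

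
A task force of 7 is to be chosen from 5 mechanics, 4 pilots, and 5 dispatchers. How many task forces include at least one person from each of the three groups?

Unrestricted: C(14,7) = 3432 ways to pick any 7 of the 14.
Subtract selections that omit an entire group: no mechanics → C(9,7) = 36; no pilots → C(10,7) = 120; no dispatchers → C(9,7) = 36.
Add back selections omitting two groups (i.e. drawn from a single group): C(5,7) + C(4,7) + C(5,7) = 0.
By inclusion–exclusion: 3432 − 192 + 0 = 3240.

3240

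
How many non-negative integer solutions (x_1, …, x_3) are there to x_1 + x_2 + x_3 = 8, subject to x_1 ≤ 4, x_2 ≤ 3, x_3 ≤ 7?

Without the upper bounds there are C(10,2) = 45 ways to split 8 among 3 variables.
Subtract solutions that violate a single cap (substitute x_i' = x_i − (cap_i+1)): x_1 ≥ 5 gives C(5,2) = 10; x_2 ≥ 4 gives C(6,2) = 15; x_3 ≥ 8 gives C(2,2) = 1. Together 26.
No two caps can be exceeded simultaneously, so the pair terms are all 0.
By inclusion–exclusion the count is 45 − 26 + 0 = 19.

19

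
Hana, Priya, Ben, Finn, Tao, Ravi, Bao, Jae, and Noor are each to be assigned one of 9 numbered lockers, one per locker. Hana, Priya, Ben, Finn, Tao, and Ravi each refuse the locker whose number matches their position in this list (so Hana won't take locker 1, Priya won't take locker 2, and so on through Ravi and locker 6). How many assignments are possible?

183822

Let Aᵢ (for 1 ≤ i ≤ 6) be the placements that put person i in their forbidden locker. Any j of these fix j positions, leaving (9−j)! ways to fill the rest, and there are C(6,j) ways to pick which j.
By inclusion–exclusion, the number of valid placements is Σ_{j=0}^{6} (−1)^j C(6,j)·(9−j)!.
Computing: 362880 − 241920 + 75600 − 14400 + 1800 − 144 + 6 = 183822.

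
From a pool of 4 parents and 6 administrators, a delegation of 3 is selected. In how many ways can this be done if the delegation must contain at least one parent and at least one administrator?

Unrestricted: C(10,3) = 120 ways to pick any 3 of the 10.
Selections missing a whole group: no parents → C(6,3) = 20; no administrators → C(4,3) = 4.
Both groups omitted at once is impossible, so 120 − 24 = 96.

96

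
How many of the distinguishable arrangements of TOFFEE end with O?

30

Fix O in the last position and arrange the remaining 5 letters.
Those 5 letters have E appearing twice and F appearing twice, giving (5)!/(2!·2!) = 30.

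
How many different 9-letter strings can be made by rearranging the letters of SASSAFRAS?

2520

SASSAFRAS has 9 letters with A appearing 3 times and S appearing 4 times.
Dividing 9! = 362880 by 4!·3! = 144 for the repeated letters gives 2520.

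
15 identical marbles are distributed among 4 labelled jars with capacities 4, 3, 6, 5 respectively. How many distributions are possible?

By stars and bars, unrestricted non-negative solutions to x_1+…+x_4 = 15 number C(15+3,3) = 816.
Subtract solutions that violate a single cap (substitute x_i' = x_i − (cap_i+1)): x_1 ≥ 5 gives C(13,3) = 286; x_2 ≥ 4 gives C(14,3) = 364; x_3 ≥ 7 gives C(11,3) = 165; x_4 ≥ 6 gives C(12,3) = 220. Together 1035.
Add back pairs where two caps are both exceeded: 84 + 20 + 35 + 35 + 56 + 10 = 240.
Subtract triples: 0 + 1 + 0 + 0 = 1.
By inclusion–exclusion the count is 816 − 1035 + 240 − 1 = 20.

20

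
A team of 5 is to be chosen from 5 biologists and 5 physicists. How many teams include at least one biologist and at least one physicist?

250

Unrestricted: C(10,5) = 252 ways to pick any 5 of the 10.
Selections missing a whole group: no biologists → C(5,5) = 1; no physicists → C(5,5) = 1.
Both groups omitted at once is impossible, so 252 − 2 = 250.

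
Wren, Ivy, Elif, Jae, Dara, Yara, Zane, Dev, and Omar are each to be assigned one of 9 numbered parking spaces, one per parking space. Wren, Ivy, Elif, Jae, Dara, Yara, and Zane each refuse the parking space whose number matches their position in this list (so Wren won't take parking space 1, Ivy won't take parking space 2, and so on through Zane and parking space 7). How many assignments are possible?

Let Aᵢ (for 1 ≤ i ≤ 7) be the placements that put person i in their forbidden parking space. Any j of these fix j positions, leaving (9−j)! ways to fill the rest, and there are C(7,j) ways to pick which j.
By inclusion–exclusion, the number of valid placements is Σ_{j=0}^{7} (−1)^j C(7,j)·(9−j)!.
Computing: 362880 − 282240 + 105840 − 25200 + 4200 − 504 + 42 − 2 = 165016.

165016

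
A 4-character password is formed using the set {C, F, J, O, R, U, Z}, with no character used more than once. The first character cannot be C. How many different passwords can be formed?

The first character has 7−1 = 6 choices (anything except C).
The remaining 3 characters are filled from the other 6 symbols without repetition: 6 × 5 × 4 = 120.
Total: 6 × 120 = 720.

720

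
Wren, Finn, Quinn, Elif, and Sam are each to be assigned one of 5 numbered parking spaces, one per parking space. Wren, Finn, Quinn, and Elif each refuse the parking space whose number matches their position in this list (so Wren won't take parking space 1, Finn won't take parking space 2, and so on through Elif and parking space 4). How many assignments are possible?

Let Aᵢ (for 1 ≤ i ≤ 4) be the placements that put person i in their forbidden parking space. Any j of these fix j positions, leaving (5−j)! ways to fill the rest, and there are C(4,j) ways to pick which j.
By inclusion–exclusion, the number of valid placements is Σ_{j=0}^{4} (−1)^j C(4,j)·(5−j)!.
Computing: 120 − 96 + 36 − 8 + 1 = 53.

53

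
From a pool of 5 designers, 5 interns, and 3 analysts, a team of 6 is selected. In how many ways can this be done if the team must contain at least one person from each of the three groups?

Total 6-person selections from all 13: C(13,6) = 1716.
Selections missing a whole group: no designers → C(8,6) = 28; no interns → C(8,6) = 28; no analysts → C(10,6) = 210.
Add back selections omitting two groups (i.e. drawn from a single group): C(5,6) + C(5,6) + C(3,6) = 0.
By inclusion–exclusion: 1716 − 266 + 0 = 1450.

1450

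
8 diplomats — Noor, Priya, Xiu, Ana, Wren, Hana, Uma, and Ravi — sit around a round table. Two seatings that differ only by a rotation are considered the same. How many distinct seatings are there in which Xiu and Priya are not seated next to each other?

Without the restriction there are (7)! = 5040 seatings.
Seatings with Xiu beside Priya: treat them as a block with 2 internal orders, giving 2 × (6)! = 1440.
Subtracting, 5040 − 1440 = 3600.

3600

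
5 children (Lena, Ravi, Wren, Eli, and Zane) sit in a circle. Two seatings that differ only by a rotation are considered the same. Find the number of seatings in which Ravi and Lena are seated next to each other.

Glue Ravi and Lena into a block (2 internal orders). Seating 4 units around a circle gives (3)! arrangements.
So 2 × (3)! = 2 × 6 = 12.

12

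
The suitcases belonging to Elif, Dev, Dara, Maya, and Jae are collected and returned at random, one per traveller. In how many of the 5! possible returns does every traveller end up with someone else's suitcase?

44

Count assignments avoiding every fixed point. For any j of the 5 travellers fixed to their own suitcase, the other 5−j can be arranged in (5−j)! ways.
By inclusion–exclusion this is Σ_{j=0}^{5} (−1)^j C(5,j)·(5−j)!.
Computing: 120 − 120 + 60 − 20 + 5 − 1 = 44.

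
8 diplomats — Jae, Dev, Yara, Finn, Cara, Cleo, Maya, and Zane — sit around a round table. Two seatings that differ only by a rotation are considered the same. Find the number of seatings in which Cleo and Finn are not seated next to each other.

All circular seatings of 8 people number (7)! = 5040.
Those with Cleo next to Finn: fuse the pair into one unit and seat 7 units around a circle — 2·(6)! = 1440.
Subtracting, 5040 − 1440 = 3600.

3600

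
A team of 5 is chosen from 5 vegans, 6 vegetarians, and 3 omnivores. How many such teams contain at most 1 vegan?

Split by how many vegans are chosen (0 through 1).
Sum: C(5,0)·C(9,5) + C(5,1)·C(9,4) = 126 + 630 = 756.

756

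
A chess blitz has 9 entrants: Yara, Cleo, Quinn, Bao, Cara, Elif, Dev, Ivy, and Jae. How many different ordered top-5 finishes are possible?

15120

This is an ordered selection of 5 from 9: P(9,5).
That gives 9 × 8 × 7 × 6 × 5 = 15120.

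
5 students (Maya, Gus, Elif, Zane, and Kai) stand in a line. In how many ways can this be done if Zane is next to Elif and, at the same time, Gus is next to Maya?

Treat {Zane,Elif} as one block (2 orders) and {Gus,Maya} as another (2 orders).
That leaves 3 units to arrange: 2 × 2 × 3! = 4 × 6 = 24.

24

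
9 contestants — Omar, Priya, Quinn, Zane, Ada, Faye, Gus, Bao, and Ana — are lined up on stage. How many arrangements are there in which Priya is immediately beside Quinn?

80640

Glue Priya and Quinn into one block (2 internal orders), leaving 8 units to arrange in a row.
That gives 2 × 8! = 2 × 40320 = 80640.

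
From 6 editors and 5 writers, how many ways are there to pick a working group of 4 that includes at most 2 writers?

265

Split by how many writers are chosen (0 through 2).
Sum: C(5,0)·C(6,4) + C(5,1)·C(6,3) + C(5,2)·C(6,2) = 15 + 100 + 150 = 265.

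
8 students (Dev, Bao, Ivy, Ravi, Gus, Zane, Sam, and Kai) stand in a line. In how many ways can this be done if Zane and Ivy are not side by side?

30240

Of the 8! = 40320 arrangements, those with Zane and Ivy adjacent number 2 × 7! = 10080 (treat the pair as a block with 2 internal orders).
So 40320 − 10080 = 30240 arrangements keep them apart.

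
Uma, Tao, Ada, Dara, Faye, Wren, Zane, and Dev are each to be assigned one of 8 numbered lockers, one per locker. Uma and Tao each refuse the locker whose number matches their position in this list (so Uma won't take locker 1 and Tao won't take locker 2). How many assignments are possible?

30960

Let Aᵢ (for i ∈ {1, 2}) be the placements that put person i in their forbidden locker. Any j of these fix j positions, leaving (8−j)! ways to fill the rest, and there are C(2,j) ways to pick which j.
By inclusion–exclusion, the number of valid placements is Σ_{j=0}^{2} (−1)^j C(2,j)·(8−j)!.
Computing: 40320 − 10080 + 720 = 30960.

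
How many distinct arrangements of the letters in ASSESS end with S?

Fix S in the last position and arrange the remaining 5 letters.
Those 5 letters have S appearing 3 times, giving (5)!/(3!) = 20.

20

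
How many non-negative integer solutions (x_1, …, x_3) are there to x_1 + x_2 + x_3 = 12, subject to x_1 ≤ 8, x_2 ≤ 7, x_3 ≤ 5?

38

Without the upper bounds there are C(14,2) = 91 ways to split 12 among 3 variables.
Subtract solutions that violate a single cap (substitute x_i' = x_i − (cap_i+1)): x_1 ≥ 9 gives C(5,2) = 10; x_2 ≥ 8 gives C(6,2) = 15; x_3 ≥ 6 gives C(8,2) = 28. Together 53.
No two caps can be exceeded simultaneously, so the pair terms are all 0.
By inclusion–exclusion the count is 91 − 53 + 0 = 38.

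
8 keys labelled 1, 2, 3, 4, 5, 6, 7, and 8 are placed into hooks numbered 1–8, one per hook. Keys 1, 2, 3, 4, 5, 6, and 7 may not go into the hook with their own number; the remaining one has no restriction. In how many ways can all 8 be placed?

Let Aᵢ (for 1 ≤ i ≤ 7) be the placements that put key i in its forbidden hook. Any j of these fix j positions, leaving (8−j)! ways to fill the rest, and there are C(7,j) ways to pick which j.
By inclusion–exclusion, the number of valid placements is Σ_{j=0}^{7} (−1)^j C(7,j)·(8−j)!.
Computing: 40320 − 35280 + 15120 − 4200 + 840 − 126 + 14 − 1 = 16687.

16687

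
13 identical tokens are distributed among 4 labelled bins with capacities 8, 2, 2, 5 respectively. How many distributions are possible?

27

Without the upper bounds there are C(16,3) = 560 ways to split 13 among 4 bins.
Subtract solutions that violate a single cap (substitute x_i' = x_i − (cap_i+1)): x_1 ≥ 9 gives C(7,3) = 35; x_2 ≥ 3 gives C(13,3) = 286; x_3 ≥ 3 gives C(13,3) = 286; x_4 ≥ 6 gives C(10,3) = 120. Together 727.
Add back pairs where two caps are both exceeded: 4 + 4 + 0 + 120 + 35 + 35 = 198.
Subtract triples: 0 + 0 + 0 + 4 = 4.
By inclusion–exclusion the count is 560 − 727 + 198 − 4 = 27.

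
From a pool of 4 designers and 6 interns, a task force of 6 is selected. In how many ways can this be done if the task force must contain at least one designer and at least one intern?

209

Unrestricted: C(10,6) = 210 ways to pick any 6 of the 10.
Subtract selections that omit an entire group: no designers → C(6,6) = 1; no interns → C(4,6) = 0.
Both groups omitted at once is impossible, so 210 − 1 = 209.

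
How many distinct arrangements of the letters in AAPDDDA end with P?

With the last slot taken by P, it remains to arrange the other 6 letters (AADDDA).
Those 6 letters have A appearing 3 times and D appearing 3 times, giving (6)!/(3!·3!) = 20.

20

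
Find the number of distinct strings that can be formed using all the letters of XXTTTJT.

105

The 7 letters of XXTTTJT have repeats: T appearing 4 times and X appearing twice.
So there are 7! / (4!·2!) = 105 distinguishable arrangements.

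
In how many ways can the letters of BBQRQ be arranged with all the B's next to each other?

Treat the 2 copies of B as a single block. The multiset to arrange is then {BB, Q, Q, R}, 4 items in all.
That gives (4)!/(2!) = 12 arrangements.

12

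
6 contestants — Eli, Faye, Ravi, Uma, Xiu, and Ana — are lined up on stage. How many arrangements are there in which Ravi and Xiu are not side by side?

480

Of the 6! = 720 arrangements, those with Ravi and Xiu adjacent number 2 × 5! = 240 (treat the pair as a block with 2 internal orders).
So 720 − 240 = 480 arrangements keep them apart.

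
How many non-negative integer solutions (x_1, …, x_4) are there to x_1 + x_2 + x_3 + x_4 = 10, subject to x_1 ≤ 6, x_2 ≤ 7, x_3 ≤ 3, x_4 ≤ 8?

Ignoring the caps, the number of non-negative solutions to x_1+…+x_4 = 10 is C(13,3) = 286.
Subtract solutions that violate a single cap (substitute x_i' = x_i − (cap_i+1)): x_1 ≥ 7 gives C(6,3) = 20; x_2 ≥ 8 gives C(5,3) = 10; x_3 ≥ 4 gives C(9,3) = 84; x_4 ≥ 9 gives C(4,3) = 4. Together 118.
No two caps can be exceeded simultaneously, so the pair terms are all 0.
By inclusion–exclusion the count is 286 − 118 + 0 = 168.

168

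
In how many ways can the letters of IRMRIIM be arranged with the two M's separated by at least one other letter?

150

Total arrangements of IRMRIIM: 7!/(3!·2!·2!) = 210.
If the two M's are adjacent, glue them into one block, leaving 6 items to arrange: (6)!/(3!·2!) = 60 ways.
Subtracting, 210 − 60 = 150 arrangements keep the M's apart.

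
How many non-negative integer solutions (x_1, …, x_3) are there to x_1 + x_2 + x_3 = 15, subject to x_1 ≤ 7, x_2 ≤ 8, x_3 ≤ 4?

Without the upper bounds there are C(17,2) = 136 ways to split 15 among 3 variables.
Subtract solutions that violate a single cap (substitute x_i' = x_i − (cap_i+1)): x_1 ≥ 8 gives C(9,2) = 36; x_2 ≥ 9 gives C(8,2) = 28; x_3 ≥ 5 gives C(12,2) = 66. Together 130.
Add back pairs where two caps are both exceeded: 0 + 6 + 3 = 9.
By inclusion–exclusion the count is 136 − 130 + 9 = 15.

15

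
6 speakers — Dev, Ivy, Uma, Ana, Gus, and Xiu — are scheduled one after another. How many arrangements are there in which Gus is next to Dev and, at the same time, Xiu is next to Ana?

Treat {Gus,Dev} as one block (2 orders) and {Xiu,Ana} as another (2 orders).
That leaves 4 units to arrange: 2 × 2 × 4! = 4 × 24 = 96.

96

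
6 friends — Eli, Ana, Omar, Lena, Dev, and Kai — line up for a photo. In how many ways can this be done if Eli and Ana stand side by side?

240

Treat {Eli, Ana} as a single unit. There are 5 units to order, and the pair itself can be ordered 2 ways.
So the count is 2·(5)! = 240.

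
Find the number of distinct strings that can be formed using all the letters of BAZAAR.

120

The 6 letters of BAZAAR have repeats: A appearing 3 times.
The number of distinct arrangements is 6!/(3!) = 720/6 = 120.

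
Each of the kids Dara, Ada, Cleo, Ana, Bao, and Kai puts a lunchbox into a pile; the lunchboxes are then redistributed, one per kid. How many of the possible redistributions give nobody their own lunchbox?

This is the derangement count D_6: permutations of 6 items with no fixed point.
By inclusion–exclusion this is Σ_{j=0}^{6} (−1)^j C(6,j)·(6−j)!.
Computing: 720 − 720 + 360 − 120 + 30 − 6 + 1 = 265.

265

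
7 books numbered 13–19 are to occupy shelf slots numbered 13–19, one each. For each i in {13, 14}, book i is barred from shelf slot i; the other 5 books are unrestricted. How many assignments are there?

Let Aᵢ (for i ∈ {13, 14}) be the placements that put book i in its forbidden shelf slot. Any j of these fix j positions, leaving (7−j)! ways to fill the rest, and there are C(2,j) ways to pick which j.
By inclusion–exclusion, the number of valid placements is Σ_{j=0}^{2} (−1)^j C(2,j)·(7−j)!.
Computing: 5040 − 1440 + 120 = 3720.

3720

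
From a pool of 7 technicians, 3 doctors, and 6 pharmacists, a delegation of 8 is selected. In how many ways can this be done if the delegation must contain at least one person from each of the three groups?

11529

Total 8-person selections from all 16: C(16,8) = 12870.
Selections missing a whole group: no technicians → C(9,8) = 9; no doctors → C(13,8) = 1287; no pharmacists → C(10,8) = 45.
Add back selections omitting two groups (i.e. drawn from a single group): C(7,8) + C(3,8) + C(6,8) = 0.
By inclusion–exclusion: 12870 − 1341 + 0 = 11529.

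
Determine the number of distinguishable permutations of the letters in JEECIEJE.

840

Letter multiplicities in JEECIEJE: C×1, E×4, I×1, J×2.
Dividing 8! = 40320 by 4!·2! = 48 for the repeated letters gives 840.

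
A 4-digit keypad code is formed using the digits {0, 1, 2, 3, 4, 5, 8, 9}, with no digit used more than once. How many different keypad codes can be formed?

1680

Choose and order 4 of the 8 symbols: the first digit has 8 options, the next 7, then 6, 5.
8 × 7 × 6 × 5 = 1680.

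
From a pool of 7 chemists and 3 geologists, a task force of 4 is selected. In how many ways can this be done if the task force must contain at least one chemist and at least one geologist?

175

Total 4-person selections from all 10: C(10,4) = 210.
Subtract selections that omit an entire group: no chemists → C(3,4) = 0; no geologists → C(7,4) = 35.
Both groups omitted at once is impossible, so 210 − 35 = 175.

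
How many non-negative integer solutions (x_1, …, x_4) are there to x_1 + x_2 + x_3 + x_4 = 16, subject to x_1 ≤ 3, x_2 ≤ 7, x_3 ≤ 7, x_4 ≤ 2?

19

By stars and bars, unrestricted non-negative solutions to x_1+…+x_4 = 16 number C(16+3,3) = 969.
Subtract solutions that violate a single cap (substitute x_i' = x_i − (cap_i+1)): x_1 ≥ 4 gives C(15,3) = 455; x_2 ≥ 8 gives C(11,3) = 165; x_3 ≥ 8 gives C(11,3) = 165; x_4 ≥ 3 gives C(16,3) = 560. Together 1345.
Add back pairs where two caps are both exceeded: 35 + 35 + 220 + 1 + 56 + 56 = 403.
Subtract triples: 0 + 4 + 4 + 0 = 8.
By inclusion–exclusion the count is 969 − 1345 + 403 − 8 = 19.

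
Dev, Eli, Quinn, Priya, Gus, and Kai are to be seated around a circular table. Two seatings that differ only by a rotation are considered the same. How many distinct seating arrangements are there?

120

Fix one person's seat to break rotational symmetry; the remaining 5 people can be arranged in (5)! = 120 ways.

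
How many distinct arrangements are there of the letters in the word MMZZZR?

60

Letter multiplicities in MMZZZR: M×2, R×1, Z×3.
Dividing 6! = 720 by 3!·2! = 12 for the repeated letters gives 60.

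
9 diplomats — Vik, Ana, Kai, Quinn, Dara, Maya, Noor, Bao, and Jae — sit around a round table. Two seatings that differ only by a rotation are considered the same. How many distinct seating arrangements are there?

Around a circle, 9 distinct people have 9!/9 = (8)! = 40320 rotationally distinct seatings.

40320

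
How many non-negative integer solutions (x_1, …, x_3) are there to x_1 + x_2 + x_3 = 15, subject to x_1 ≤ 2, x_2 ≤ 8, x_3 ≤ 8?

Ignoring the caps, the number of non-negative solutions to x_1+…+x_3 = 15 is C(17,2) = 136.
Subtract solutions that violate a single cap (substitute x_i' = x_i − (cap_i+1)): x_1 ≥ 3 gives C(14,2) = 91; x_2 ≥ 9 gives C(8,2) = 28; x_3 ≥ 9 gives C(8,2) = 28. Together 147.
Add back pairs where two caps are both exceeded: 10 + 10 + 0 = 20.
By inclusion–exclusion the count is 136 − 147 + 20 = 9.

9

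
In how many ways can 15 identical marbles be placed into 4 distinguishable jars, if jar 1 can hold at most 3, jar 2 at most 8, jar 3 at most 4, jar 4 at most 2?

Ignoring the caps, the number of non-negative solutions to x_1+…+x_4 = 15 is C(18,3) = 816.
Subtract solutions that violate a single cap (substitute x_i' = x_i − (cap_i+1)): x_1 ≥ 4 gives C(14,3) = 364; x_2 ≥ 9 gives C(9,3) = 84; x_3 ≥ 5 gives C(13,3) = 286; x_4 ≥ 3 gives C(15,3) = 455. Together 1189.
Add back pairs where two caps are both exceeded: 10 + 84 + 165 + 4 + 20 + 120 = 403.
Subtract triples: 0 + 0 + 20 + 0 = 20.
By inclusion–exclusion the count is 816 − 1189 + 403 − 20 = 10.

10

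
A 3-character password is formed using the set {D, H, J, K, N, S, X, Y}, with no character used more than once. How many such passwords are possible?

336

With no repetition, fill the 3 characters in order: 8 choices, then 7, down to 6.
That product is 8 × 7 × 6 = 336.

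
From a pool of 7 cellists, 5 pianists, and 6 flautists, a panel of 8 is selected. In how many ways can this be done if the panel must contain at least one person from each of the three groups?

Unrestricted: C(18,8) = 43758 ways to pick any 8 of the 18.
Selections missing a whole group: no cellists → C(11,8) = 165; no pianists → C(13,8) = 1287; no flautists → C(12,8) = 495.
Add back selections omitting two groups (i.e. drawn from a single group): C(7,8) + C(5,8) + C(6,8) = 0.
By inclusion–exclusion: 43758 − 1947 + 0 = 41811.

41811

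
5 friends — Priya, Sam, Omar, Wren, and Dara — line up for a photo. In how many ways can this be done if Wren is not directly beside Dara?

Of the 5! = 120 arrangements, those with Wren and Dara adjacent number 2 × 4! = 48 (treat the pair as a block with 2 internal orders).
Complementary counting: 120 − 48 = 72.

72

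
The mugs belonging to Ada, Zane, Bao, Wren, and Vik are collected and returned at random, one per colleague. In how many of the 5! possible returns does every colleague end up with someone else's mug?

44

Count assignments avoiding every fixed point. For any j of the 5 colleagues fixed to their own mug, the other 5−j can be arranged in (5−j)! ways.
By inclusion–exclusion this is Σ_{j=0}^{5} (−1)^j C(5,j)·(5−j)!.
Computing: 120 − 120 + 60 − 20 + 5 − 1 = 44.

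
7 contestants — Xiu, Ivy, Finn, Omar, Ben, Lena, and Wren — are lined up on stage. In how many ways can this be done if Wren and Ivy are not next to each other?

3600

Of the 7! = 5040 arrangements, those with Wren and Ivy adjacent number 2 × 6! = 1440 (treat the pair as a block with 2 internal orders).
So 5040 − 1440 = 3600 arrangements keep them apart.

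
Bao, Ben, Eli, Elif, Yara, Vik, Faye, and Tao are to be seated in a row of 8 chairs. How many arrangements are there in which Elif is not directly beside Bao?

Of the 8! = 40320 arrangements, those with Elif and Bao adjacent number 2 × 7! = 10080 (treat the pair as a block with 2 internal orders).
So 40320 − 10080 = 30240 arrangements keep them apart.

30240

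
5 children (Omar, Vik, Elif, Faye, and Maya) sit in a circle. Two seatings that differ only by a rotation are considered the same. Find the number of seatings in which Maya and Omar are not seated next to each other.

12

All circular seatings of 5 people number (4)! = 24.
Seatings with Maya beside Omar: treat them as a block with 2 internal orders, giving 2 × (3)! = 12.
Subtracting, 24 − 12 = 12.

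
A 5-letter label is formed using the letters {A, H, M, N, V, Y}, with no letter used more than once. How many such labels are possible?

720

With no repetition, fill the 5 letters in order: 6 choices, then 5, down to 2.
That product is 6 × 5 × 4 × 3 × 2 = 720.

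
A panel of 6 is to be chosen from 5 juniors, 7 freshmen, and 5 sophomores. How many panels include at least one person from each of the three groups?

Total 6-person selections from all 17: C(17,6) = 12376.
Subtract selections that omit an entire group: no juniors → C(12,6) = 924; no freshmen → C(10,6) = 210; no sophomores → C(12,6) = 924.
Add back selections omitting two groups (i.e. drawn from a single group): C(5,6) + C(7,6) + C(5,6) = 7.
By inclusion–exclusion: 12376 − 2058 + 7 = 10325.

10325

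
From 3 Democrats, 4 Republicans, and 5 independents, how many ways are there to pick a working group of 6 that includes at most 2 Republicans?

672

Split by how many Republicans are chosen (0 through 2).
Sum: C(4,0)·C(8,6) + C(4,1)·C(8,5) + C(4,2)·C(8,4) = 28 + 224 + 420 = 672.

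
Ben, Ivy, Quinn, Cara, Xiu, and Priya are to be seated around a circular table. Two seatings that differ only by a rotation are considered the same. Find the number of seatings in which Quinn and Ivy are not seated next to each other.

All circular seatings of 6 people number (5)! = 120.
Seatings with Quinn beside Ivy: treat them as a block with 2 internal orders, giving 2 × (4)! = 48.
Subtracting, 120 − 48 = 72.

72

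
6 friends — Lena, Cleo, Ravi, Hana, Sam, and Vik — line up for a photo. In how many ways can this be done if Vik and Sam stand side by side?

240

Place the 4 others and the Vik-Sam pair as 5 objects in a line; the pair has 2 internal arrangements.
That gives 2 × 5! = 2 × 120 = 240.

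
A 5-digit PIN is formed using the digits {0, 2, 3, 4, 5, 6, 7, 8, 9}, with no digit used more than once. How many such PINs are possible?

15120

With no repetition, fill the 5 digits in order: 9 choices, then 8, down to 5.
That product is 9 × 8 × 7 × 6 × 5 = 15120.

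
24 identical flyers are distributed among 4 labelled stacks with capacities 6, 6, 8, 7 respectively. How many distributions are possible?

Without the upper bounds there are C(27,3) = 2925 ways to split 24 among 4 stacks.
Subtract solutions that violate a single cap (substitute x_i' = x_i − (cap_i+1)): x_1 ≥ 7 gives C(20,3) = 1140; x_2 ≥ 7 gives C(20,3) = 1140; x_3 ≥ 9 gives C(18,3) = 816; x_4 ≥ 8 gives C(19,3) = 969. Together 4065.
Add back pairs where two caps are both exceeded: 286 + 165 + 220 + 165 + 220 + 120 = 1176.
Subtract triples: 4 + 10 + 1 + 1 = 16.
By inclusion–exclusion the count is 2925 − 4065 + 1176 − 16 = 20.

20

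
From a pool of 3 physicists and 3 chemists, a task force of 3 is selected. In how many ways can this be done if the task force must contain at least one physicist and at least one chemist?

With no constraint there are C(6,3) = 20 possible selections.
Subtract selections that omit an entire group: no physicists → C(3,3) = 1; no chemists → C(3,3) = 1.
Both groups omitted at once is impossible, so 20 − 2 = 18.

18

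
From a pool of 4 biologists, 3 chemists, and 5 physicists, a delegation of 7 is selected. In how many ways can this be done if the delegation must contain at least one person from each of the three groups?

Total 7-person selections from all 12: C(12,7) = 792.
Subtract selections that omit an entire group: no biologists → C(8,7) = 8; no chemists → C(9,7) = 36; no physicists → C(7,7) = 1.
Add back selections omitting two groups (i.e. drawn from a single group): C(4,7) + C(3,7) + C(5,7) = 0.
By inclusion–exclusion: 792 − 45 + 0 = 747.

747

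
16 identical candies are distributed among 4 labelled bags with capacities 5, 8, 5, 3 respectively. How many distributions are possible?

Ignoring the caps, the number of non-negative solutions to x_1+…+x_4 = 16 is C(19,3) = 969.
Subtract solutions that violate a single cap (substitute x_i' = x_i − (cap_i+1)): x_1 ≥ 6 gives C(13,3) = 286; x_2 ≥ 9 gives C(10,3) = 120; x_3 ≥ 6 gives C(13,3) = 286; x_4 ≥ 4 gives C(15,3) = 455. Together 1147.
Add back pairs where two caps are both exceeded: 4 + 35 + 84 + 4 + 20 + 84 = 231.
Subtract triples: 0 + 0 + 1 + 0 = 1.
By inclusion–exclusion the count is 969 − 1147 + 231 − 1 = 52.

52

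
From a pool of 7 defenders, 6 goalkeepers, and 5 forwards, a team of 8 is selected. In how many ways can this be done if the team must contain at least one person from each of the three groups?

41811

Unrestricted: C(18,8) = 43758 ways to pick any 8 of the 18.
Subtract selections that omit an entire group: no defenders → C(11,8) = 165; no goalkeepers → C(12,8) = 495; no forwards → C(13,8) = 1287.
Add back selections omitting two groups (i.e. drawn from a single group): C(7,8) + C(6,8) + C(5,8) = 0.
By inclusion–exclusion: 43758 − 1947 + 0 = 41811.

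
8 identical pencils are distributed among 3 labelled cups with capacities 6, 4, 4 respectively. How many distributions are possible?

Without the upper bounds there are C(10,2) = 45 ways to split 8 among 3 cups.
Subtract solutions that violate a single cap (substitute x_i' = x_i − (cap_i+1)): x_1 ≥ 7 gives C(3,2) = 3; x_2 ≥ 5 gives C(5,2) = 10; x_3 ≥ 5 gives C(5,2) = 10. Together 23.
No two caps can be exceeded simultaneously, so the pair terms are all 0.
By inclusion–exclusion the count is 45 − 23 + 0 = 22.

22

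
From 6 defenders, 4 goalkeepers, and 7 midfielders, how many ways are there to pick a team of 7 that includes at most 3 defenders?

Split by how many defenders are chosen (0 through 3).
Sum: C(6,0)·C(11,7) + C(6,1)·C(11,6) + C(6,2)·C(11,5) + C(6,3)·C(11,4) = 330 + 2772 + 6930 + 6600 = 16632.

16632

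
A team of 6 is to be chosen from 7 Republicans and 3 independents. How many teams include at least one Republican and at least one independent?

With no constraint there are C(10,6) = 210 possible selections.
Subtract selections that omit an entire group: no Republicans → C(3,6) = 0; no independents → C(7,6) = 7.
Both groups omitted at once is impossible, so 210 − 7 = 203.

203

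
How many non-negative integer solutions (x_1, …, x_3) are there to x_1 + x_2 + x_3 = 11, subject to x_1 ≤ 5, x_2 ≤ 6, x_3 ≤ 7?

By stars and bars, unrestricted non-negative solutions to x_1+…+x_3 = 11 number C(11+2,2) = 78.
Subtract solutions that violate a single cap (substitute x_i' = x_i − (cap_i+1)): x_1 ≥ 6 gives C(7,2) = 21; x_2 ≥ 7 gives C(6,2) = 15; x_3 ≥ 8 gives C(5,2) = 10. Together 46.
No two caps can be exceeded simultaneously, so the pair terms are all 0.
By inclusion–exclusion the count is 78 − 46 + 0 = 32.

32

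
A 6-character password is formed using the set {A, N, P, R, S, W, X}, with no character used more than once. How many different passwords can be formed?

Choose and order 6 of the 7 symbols: the first character has 7 options, the next 6, and so on down to 2.
7 × 6 × 5 × 4 × 3 × 2 = 5040.

5040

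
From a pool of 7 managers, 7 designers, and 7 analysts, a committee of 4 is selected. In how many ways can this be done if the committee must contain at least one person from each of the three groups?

3087

Total 4-person selections from all 21: C(21,4) = 5985.
Subtract selections that omit an entire group: no managers → C(14,4) = 1001; no designers → C(14,4) = 1001; no analysts → C(14,4) = 1001.
Add back selections omitting two groups (i.e. drawn from a single group): C(7,4) + C(7,4) + C(7,4) = 105.
By inclusion–exclusion: 5985 − 3003 + 105 = 3087.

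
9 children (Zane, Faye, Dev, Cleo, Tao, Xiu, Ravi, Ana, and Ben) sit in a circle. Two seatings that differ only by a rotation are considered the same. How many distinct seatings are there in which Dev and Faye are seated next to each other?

Treat {Dev, Faye} as one unit (2 internal orders) and seat the resulting 8 units around the table: (7)! circular arrangements.
So 2 × (7)! = 2 × 5040 = 10080.

10080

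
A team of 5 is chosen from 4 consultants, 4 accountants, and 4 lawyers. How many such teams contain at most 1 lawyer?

336

Split by how many lawyers are chosen (0 through 1).
Sum: C(4,0)·C(8,5) + C(4,1)·C(8,4) = 56 + 280 = 336.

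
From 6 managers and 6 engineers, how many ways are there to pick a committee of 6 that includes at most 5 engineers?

Split by how many engineers are chosen (0 through 5).
Sum: C(6,0)·C(6,6) + C(6,1)·C(6,5) + C(6,2)·C(6,4) + C(6,3)·C(6,3) + C(6,4)·C(6,2) + C(6,5)·C(6,1) = 1 + 36 + 225 + 400 + 225 + 36 = 923.

923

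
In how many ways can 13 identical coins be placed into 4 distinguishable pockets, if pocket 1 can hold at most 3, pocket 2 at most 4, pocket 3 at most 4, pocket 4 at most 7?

50

Without the upper bounds there are C(16,3) = 560 ways to split 13 among 4 pockets.
Subtract solutions that violate a single cap (substitute x_i' = x_i − (cap_i+1)): x_1 ≥ 4 gives C(12,3) = 220; x_2 ≥ 5 gives C(11,3) = 165; x_3 ≥ 5 gives C(11,3) = 165; x_4 ≥ 8 gives C(8,3) = 56. Together 606.
Add back pairs where two caps are both exceeded: 35 + 35 + 4 + 20 + 1 + 1 = 96.
By inclusion–exclusion the count is 560 − 606 + 96 = 50.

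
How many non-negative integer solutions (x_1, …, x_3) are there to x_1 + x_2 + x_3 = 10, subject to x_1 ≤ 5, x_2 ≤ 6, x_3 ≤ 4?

20

Without the upper bounds there are C(12,2) = 66 ways to split 10 among 3 variables.
Subtract solutions that violate a single cap (substitute x_i' = x_i − (cap_i+1)): x_1 ≥ 6 gives C(6,2) = 15; x_2 ≥ 7 gives C(5,2) = 10; x_3 ≥ 5 gives C(7,2) = 21. Together 46.
No two caps can be exceeded simultaneously, so the pair terms are all 0.
By inclusion–exclusion the count is 66 − 46 + 0 = 20.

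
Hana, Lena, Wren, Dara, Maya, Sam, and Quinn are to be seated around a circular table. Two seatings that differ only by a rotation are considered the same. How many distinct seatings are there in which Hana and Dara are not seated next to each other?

480

All circular seatings of 7 people number (6)! = 720.
Those with Hana next to Dara: fuse the pair into one unit and seat 6 units around a circle — 2·(5)! = 240.
Subtracting, 720 − 240 = 480.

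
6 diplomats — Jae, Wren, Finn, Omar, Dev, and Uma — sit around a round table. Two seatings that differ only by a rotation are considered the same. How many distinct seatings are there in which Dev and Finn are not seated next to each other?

72

Without the restriction there are (5)! = 120 seatings.
Seatings with Dev beside Finn: treat them as a block with 2 internal orders, giving 2 × (4)! = 48.
Subtracting, 120 − 48 = 72.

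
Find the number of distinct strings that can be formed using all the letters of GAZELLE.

1260

GAZELLE has 7 letters with E appearing twice and L appearing twice.
Dividing 7! = 5040 by 2!·2! = 4 for the repeated letters gives 1260.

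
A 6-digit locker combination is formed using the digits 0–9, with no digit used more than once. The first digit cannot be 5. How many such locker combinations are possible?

136080

The first digit has 10−1 = 9 choices (anything except 5).
The remaining 5 digits are filled from the other 9 symbols without repetition: 9 × 8 × 7 × 6 × 5 = 15120.
Total: 9 × 15120 = 136080.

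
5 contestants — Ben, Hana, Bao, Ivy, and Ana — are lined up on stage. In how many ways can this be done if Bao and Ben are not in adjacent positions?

72

There are 5! = 120 arrangements in all. If Bao and Ben are adjacent, merging them into one block gives 2·(4)! = 48 arrangements.
Complementary counting: 120 − 48 = 72.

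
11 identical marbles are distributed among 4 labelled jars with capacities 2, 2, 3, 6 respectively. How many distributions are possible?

10

By stars and bars, unrestricted non-negative solutions to x_1+…+x_4 = 11 number C(11+3,3) = 364.
Subtract solutions that violate a single cap (substitute x_i' = x_i − (cap_i+1)): x_1 ≥ 3 gives C(11,3) = 165; x_2 ≥ 3 gives C(11,3) = 165; x_3 ≥ 4 gives C(10,3) = 120; x_4 ≥ 7 gives C(7,3) = 35. Together 485.
Add back pairs where two caps are both exceeded: 56 + 35 + 4 + 35 + 4 + 1 = 135.
Subtract triples: 4 + 0 + 0 + 0 = 4.
By inclusion–exclusion the count is 364 − 485 + 135 − 4 = 10.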